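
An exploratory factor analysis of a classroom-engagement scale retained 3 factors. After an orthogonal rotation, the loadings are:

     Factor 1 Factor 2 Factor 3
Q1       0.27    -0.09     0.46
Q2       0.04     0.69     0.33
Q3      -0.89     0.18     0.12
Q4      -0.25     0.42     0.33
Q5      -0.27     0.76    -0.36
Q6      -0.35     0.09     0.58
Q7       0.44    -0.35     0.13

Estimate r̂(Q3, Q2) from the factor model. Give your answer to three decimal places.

0.128

r̂ = Σ λ_i·λ_j across factors = (-0.89)(0.04) + (0.18)(0.69) + (0.12)(0.33)
  = -0.0356 +0.1242 +0.0396 = 0.1282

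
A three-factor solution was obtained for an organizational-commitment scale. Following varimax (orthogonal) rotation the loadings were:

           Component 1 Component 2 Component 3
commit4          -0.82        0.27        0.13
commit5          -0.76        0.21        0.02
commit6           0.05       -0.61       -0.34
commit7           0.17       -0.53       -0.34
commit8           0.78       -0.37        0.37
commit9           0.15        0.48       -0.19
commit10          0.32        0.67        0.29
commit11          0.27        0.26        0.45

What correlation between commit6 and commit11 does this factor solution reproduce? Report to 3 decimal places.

-0.298

r̂ = Σ λ_i·λ_j across factors = (0.05)(0.27) + (-0.61)(0.26) + (-0.34)(0.45)
  = +0.0135 -0.1586 -0.1530 = -0.2981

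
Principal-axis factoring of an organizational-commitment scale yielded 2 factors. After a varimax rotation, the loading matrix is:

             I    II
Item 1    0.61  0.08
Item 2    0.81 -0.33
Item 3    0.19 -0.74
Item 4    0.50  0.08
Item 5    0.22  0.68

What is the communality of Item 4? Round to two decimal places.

h² = 0.50² + 0.08² = 0.2500 + 0.0064 = 0.2564

0.26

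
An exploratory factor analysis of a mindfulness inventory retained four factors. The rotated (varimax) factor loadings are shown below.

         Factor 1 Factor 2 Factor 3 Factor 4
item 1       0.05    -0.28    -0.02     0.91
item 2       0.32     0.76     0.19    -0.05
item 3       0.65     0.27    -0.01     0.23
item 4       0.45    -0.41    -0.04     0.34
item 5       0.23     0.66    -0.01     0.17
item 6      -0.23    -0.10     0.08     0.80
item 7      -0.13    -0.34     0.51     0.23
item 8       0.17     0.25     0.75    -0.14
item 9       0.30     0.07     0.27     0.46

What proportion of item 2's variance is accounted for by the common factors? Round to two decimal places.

h² = 0.32² + 0.76² + 0.19² + (-0.05)² = 0.1024 + 0.5776 + 0.0361 + 0.0025 = 0.7186

0.72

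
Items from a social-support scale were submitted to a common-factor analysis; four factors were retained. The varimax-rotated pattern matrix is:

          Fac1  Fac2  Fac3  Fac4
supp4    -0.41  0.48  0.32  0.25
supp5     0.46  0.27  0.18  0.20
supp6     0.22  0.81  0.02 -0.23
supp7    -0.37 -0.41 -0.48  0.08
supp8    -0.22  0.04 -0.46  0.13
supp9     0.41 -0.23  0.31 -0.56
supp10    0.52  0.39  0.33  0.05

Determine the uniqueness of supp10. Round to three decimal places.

0.466

h² = 0.52² + 0.39² + 0.33² + 0.05² = 0.2704 + 0.1521 + 0.1089 + 0.0025 = 0.5339
Uniqueness u² = 1 − h² = 1 − 0.5339 = 0.4661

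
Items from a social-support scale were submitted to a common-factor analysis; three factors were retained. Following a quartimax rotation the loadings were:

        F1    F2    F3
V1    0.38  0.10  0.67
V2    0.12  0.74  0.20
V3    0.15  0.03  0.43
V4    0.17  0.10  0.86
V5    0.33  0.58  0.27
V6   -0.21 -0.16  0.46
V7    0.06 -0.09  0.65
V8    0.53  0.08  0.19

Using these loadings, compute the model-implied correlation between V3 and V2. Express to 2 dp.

0.13

r̂ = Σ λ_i·λ_j across factors = (0.15)(0.12) + (0.03)(0.74) + (0.43)(0.20)
  = +0.0180 +0.0222 +0.0860 = 0.1262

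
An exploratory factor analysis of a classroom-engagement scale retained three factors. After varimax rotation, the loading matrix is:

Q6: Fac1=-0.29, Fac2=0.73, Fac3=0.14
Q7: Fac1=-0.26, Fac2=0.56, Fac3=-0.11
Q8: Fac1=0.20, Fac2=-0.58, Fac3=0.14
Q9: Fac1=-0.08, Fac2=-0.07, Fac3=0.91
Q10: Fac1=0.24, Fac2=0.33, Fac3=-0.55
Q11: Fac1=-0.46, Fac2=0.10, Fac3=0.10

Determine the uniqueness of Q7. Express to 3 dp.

h² = (-0.26)² + 0.56² + (-0.11)² = 0.0676 + 0.3136 + 0.0121 = 0.3933
Uniqueness u² = 1 − h² = 1 − 0.3933 = 0.6067

0.607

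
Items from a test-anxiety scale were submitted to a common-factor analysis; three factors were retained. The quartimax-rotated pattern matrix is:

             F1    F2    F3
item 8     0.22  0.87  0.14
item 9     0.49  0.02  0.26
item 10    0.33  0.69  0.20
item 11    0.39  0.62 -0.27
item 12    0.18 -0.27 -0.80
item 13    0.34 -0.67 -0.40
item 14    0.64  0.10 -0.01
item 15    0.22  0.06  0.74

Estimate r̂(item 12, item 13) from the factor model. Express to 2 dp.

0.56

r̂ = Σ λ_i·λ_j across factors = (0.18)(0.34) + (-0.27)(-0.67) + (-0.80)(-0.40)
  = +0.0612 +0.1809 +0.3200 = 0.5621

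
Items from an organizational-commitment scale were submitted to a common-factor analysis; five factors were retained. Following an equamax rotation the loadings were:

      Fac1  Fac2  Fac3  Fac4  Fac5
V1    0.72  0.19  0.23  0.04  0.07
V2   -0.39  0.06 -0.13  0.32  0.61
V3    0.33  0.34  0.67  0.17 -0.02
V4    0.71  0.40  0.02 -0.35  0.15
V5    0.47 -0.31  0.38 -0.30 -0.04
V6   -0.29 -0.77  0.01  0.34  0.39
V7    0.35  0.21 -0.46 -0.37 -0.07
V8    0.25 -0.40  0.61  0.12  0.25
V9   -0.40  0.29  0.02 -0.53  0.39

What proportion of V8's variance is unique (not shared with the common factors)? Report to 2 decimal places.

0.33

h² = 0.25² + (-0.40)² + 0.61² + 0.12² + 0.25² = 0.0625 + 0.1600 + 0.3721 + 0.0144 + 0.0625 = 0.6715
Uniqueness u² = 1 − h² = 1 − 0.6715 = 0.3285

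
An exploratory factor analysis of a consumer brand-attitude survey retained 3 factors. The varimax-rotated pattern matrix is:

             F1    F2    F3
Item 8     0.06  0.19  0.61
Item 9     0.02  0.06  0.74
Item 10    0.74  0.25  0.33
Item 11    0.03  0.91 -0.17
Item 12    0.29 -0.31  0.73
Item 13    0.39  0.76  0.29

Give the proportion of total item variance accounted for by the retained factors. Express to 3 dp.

0.678

SS loadings by factor: 0.7887, 1.6040, 1.6745; total = 4.0672.
Total variance with 6 standardized items is 6, so the solution explains 4.0672/6 = 0.6779.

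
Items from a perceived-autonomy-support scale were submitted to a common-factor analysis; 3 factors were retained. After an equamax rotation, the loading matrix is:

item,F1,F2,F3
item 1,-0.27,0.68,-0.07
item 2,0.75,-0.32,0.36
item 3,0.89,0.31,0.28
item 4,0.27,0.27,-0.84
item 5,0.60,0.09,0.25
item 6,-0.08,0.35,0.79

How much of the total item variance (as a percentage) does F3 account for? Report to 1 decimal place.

SS loadings for F3 = (-0.07)² + 0.36² + 0.28² + (-0.84)² + 0.25² + 0.79² = 1.6051
With 6 standardized items, total variance = 6. Proportion = 1.6051/6 = 0.2675 → 26.75%.

26.8%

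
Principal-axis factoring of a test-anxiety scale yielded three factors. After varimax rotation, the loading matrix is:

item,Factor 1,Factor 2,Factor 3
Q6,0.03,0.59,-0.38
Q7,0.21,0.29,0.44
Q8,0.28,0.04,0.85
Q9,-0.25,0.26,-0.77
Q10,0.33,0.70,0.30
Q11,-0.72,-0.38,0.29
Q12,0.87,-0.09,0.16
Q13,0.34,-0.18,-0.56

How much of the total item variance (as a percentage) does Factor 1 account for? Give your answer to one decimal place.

21.1%

SS loadings for Factor 1 = 0.03² + 0.21² + 0.28² + (-0.25)² + 0.33² + (-0.72)² + 0.87² + 0.34² = 1.6857
With 8 standardized items, total variance = 8. Proportion = 1.6857/8 = 0.2107 → 21.07%.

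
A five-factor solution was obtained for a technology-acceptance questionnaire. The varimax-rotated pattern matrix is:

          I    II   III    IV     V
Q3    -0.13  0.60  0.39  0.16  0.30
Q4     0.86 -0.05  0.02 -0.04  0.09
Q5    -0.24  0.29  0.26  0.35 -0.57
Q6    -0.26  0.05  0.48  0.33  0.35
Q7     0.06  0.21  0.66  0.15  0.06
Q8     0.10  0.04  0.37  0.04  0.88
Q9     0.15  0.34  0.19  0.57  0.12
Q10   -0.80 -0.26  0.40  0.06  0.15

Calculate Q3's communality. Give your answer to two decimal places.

0.64

h² = (-0.13)² + 0.60² + 0.39² + 0.16² + 0.30² = 0.0169 + 0.3600 + 0.1521 + 0.0256 + 0.0900 = 0.6446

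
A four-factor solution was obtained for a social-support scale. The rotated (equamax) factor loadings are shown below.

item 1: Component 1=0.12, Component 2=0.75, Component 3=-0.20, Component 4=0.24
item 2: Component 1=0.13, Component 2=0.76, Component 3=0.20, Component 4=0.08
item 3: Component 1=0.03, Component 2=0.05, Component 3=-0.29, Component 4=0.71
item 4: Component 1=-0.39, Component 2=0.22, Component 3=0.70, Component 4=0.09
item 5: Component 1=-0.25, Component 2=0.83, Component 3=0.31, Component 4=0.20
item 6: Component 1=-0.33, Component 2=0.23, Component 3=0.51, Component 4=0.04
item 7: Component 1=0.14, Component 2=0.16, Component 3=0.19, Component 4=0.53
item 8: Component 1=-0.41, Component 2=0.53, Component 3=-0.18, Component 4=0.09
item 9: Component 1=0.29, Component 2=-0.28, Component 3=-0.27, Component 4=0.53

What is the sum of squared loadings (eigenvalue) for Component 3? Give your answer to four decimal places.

SS loadings for Component 3 = (-0.20)² + 0.20² + (-0.29)² + 0.70² + 0.31² + 0.51² + 0.19² + (-0.18)² + (-0.27)² = 0.0400 + 0.0400 + 0.0841 + 0.4900 + 0.0961 + 0.2601 + 0.0361 + 0.0324 + 0.0729 = 1.1517

1.1517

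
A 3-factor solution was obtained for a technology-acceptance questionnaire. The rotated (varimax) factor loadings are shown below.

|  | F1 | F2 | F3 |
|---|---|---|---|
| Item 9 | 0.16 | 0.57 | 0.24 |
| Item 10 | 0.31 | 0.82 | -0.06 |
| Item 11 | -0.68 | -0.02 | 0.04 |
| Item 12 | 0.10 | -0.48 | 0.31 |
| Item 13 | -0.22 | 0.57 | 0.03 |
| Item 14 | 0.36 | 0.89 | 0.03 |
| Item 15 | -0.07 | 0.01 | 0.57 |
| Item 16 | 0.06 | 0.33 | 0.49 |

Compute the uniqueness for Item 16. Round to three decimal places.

h² = 0.06² + 0.33² + 0.49² = 0.0036 + 0.1089 + 0.2401 = 0.3526
Uniqueness u² = 1 − h² = 1 − 0.3526 = 0.6474

0.647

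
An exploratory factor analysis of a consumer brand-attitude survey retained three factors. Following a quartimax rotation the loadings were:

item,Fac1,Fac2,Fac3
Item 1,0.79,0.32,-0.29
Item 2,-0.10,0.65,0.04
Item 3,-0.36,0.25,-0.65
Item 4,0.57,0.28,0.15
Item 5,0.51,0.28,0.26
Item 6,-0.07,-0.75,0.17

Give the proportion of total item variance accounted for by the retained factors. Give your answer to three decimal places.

0.548

SS loadings by factor: 1.3536, 1.3067, 0.6272; total = 3.2875.
Total variance with 6 standardized items is 6, so the solution explains 3.2875/6 = 0.5479.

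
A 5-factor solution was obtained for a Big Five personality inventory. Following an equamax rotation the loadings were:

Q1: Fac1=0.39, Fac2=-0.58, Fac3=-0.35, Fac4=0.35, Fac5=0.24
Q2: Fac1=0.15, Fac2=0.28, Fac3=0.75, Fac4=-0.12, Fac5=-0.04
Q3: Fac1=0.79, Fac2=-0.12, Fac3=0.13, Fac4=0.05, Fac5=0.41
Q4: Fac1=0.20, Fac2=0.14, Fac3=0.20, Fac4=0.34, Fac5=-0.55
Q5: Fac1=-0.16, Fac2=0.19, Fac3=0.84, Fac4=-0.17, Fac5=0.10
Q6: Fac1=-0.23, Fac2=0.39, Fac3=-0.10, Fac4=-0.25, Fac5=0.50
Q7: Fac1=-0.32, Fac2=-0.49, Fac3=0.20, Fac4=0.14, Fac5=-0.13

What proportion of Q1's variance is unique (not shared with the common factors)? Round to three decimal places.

0.209

h² = 0.39² + (-0.58)² + (-0.35)² + 0.35² + 0.24² = 0.1521 + 0.3364 + 0.1225 + 0.1225 + 0.0576 = 0.7911
Uniqueness u² = 1 − h² = 1 − 0.7911 = 0.2089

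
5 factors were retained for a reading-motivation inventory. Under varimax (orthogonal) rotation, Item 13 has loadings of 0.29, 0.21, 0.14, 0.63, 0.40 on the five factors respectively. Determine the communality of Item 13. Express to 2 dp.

h² = 0.29² + 0.21² + 0.14² + 0.63² + 0.40² = 0.0841 + 0.0441 + 0.0196 + 0.3969 + 0.1600 = 0.7047

0.70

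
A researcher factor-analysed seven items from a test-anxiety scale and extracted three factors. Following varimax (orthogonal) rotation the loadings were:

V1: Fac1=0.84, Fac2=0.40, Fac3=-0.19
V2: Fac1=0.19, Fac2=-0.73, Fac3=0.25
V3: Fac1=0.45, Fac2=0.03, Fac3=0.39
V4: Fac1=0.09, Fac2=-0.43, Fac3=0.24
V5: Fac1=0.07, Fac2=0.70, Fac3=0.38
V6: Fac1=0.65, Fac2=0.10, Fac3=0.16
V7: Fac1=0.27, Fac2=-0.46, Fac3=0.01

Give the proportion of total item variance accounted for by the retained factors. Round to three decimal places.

0.503

Communalities: 0.9017, 0.6315, 0.3555, 0.2506, 0.6393, 0.4581, 0.2846; Σh² = 3.5213.
Total variance with 7 standardized items is 7, so the solution explains 3.5213/7 = 0.5030.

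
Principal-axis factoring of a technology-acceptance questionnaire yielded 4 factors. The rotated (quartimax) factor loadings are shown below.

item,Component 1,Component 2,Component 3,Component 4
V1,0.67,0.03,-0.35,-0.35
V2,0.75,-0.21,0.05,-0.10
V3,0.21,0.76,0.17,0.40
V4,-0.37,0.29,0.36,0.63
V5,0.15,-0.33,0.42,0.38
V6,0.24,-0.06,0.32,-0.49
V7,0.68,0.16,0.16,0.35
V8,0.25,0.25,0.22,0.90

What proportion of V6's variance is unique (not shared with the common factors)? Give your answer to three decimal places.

h² = 0.24² + (-0.06)² + 0.32² + (-0.49)² = 0.0576 + 0.0036 + 0.1024 + 0.2401 = 0.4037
Uniqueness u² = 1 − h² = 1 − 0.4037 = 0.5963

0.596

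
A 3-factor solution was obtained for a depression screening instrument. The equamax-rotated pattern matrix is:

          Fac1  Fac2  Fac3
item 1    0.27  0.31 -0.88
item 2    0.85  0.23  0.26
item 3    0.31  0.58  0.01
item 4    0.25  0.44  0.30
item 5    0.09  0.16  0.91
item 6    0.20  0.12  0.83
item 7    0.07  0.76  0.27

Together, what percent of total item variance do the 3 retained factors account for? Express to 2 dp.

Communalities: 0.9434, 0.8430, 0.4326, 0.3461, 0.8618, 0.7433, 0.6554; Σh² = 4.8256.
Total variance with 7 standardized items is 7, so the solution explains 4.8256/7 = 0.6894 = 68.94%.

68.94%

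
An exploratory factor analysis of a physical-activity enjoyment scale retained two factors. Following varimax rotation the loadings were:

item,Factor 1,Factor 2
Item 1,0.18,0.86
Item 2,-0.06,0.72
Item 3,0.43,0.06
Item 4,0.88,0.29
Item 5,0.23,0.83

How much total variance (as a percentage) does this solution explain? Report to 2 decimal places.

61.66%

Communalities: 0.7720, 0.5220, 0.1885, 0.8585, 0.7418; Σh² = 3.0828.
Total variance with 5 standardized items is 5, so the solution explains 3.0828/5 = 0.6166 = 61.66%.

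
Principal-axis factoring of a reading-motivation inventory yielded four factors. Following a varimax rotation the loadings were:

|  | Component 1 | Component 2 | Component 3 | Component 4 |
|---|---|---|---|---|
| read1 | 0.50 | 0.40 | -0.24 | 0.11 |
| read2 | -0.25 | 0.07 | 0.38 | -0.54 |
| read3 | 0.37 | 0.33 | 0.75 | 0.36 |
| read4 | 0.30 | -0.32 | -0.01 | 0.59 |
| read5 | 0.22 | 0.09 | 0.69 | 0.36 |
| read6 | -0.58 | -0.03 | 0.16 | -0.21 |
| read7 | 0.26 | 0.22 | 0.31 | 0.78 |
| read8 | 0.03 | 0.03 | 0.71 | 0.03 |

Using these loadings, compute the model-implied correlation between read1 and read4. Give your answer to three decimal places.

0.089

r̂ = Σ λ_i·λ_j across factors = (0.50)(0.30) + (0.40)(-0.32) + (-0.24)(-0.01) + (0.11)(0.59)
  = +0.1500 -0.1280 +0.0024 +0.0649 = 0.0893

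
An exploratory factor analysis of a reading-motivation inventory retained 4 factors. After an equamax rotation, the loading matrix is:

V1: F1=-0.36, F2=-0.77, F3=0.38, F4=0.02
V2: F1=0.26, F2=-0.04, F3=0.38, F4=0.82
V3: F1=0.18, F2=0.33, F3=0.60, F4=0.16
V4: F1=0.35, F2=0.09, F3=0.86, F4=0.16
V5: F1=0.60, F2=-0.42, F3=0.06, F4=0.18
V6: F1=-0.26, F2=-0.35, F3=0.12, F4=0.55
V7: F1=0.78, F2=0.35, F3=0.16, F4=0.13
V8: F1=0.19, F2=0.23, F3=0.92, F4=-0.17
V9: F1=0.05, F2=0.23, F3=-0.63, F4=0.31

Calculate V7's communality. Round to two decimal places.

h² = 0.78² + 0.35² + 0.16² + 0.13² = 0.6084 + 0.1225 + 0.0256 + 0.0169 = 0.7734

0.77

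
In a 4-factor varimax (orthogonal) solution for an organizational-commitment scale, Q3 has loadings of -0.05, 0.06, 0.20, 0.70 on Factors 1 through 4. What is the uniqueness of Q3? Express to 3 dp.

0.464

h² = (-0.05)² + 0.06² + 0.20² + 0.70² = 0.0025 + 0.0036 + 0.0400 + 0.4900 = 0.5361
Uniqueness u² = 1 − h² = 1 − 0.5361 = 0.4639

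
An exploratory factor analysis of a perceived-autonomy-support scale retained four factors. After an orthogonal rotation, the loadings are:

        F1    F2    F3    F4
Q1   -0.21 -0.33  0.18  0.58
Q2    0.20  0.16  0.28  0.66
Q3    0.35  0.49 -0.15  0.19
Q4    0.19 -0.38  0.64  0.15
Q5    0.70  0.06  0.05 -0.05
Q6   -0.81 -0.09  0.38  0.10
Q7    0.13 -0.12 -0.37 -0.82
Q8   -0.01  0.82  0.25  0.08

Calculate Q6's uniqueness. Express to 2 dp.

h² = (-0.81)² + (-0.09)² + 0.38² + 0.10² = 0.6561 + 0.0081 + 0.1444 + 0.0100 = 0.8186
Uniqueness u² = 1 − h² = 1 − 0.8186 = 0.1814

0.18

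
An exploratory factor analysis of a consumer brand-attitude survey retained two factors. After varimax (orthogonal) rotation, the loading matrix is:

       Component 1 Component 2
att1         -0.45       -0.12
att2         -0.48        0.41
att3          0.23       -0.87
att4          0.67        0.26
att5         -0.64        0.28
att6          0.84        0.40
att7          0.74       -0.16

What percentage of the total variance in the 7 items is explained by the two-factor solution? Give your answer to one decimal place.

Communalities: 0.2169, 0.3985, 0.8098, 0.5165, 0.4880, 0.8656, 0.5732; Σh² = 3.8685.
Total variance with 7 standardized items is 7, so the solution explains 3.8685/7 = 0.5526 = 55.26%.

55.3%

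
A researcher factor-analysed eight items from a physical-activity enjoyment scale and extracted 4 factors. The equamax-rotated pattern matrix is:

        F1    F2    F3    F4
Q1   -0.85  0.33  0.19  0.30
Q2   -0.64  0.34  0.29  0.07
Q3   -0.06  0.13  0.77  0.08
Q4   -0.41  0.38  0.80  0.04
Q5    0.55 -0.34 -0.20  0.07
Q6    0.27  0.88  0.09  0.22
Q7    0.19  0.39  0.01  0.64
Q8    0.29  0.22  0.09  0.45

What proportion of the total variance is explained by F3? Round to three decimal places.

0.176

SS loadings for F3 = 0.19² + 0.29² + 0.77² + 0.80² + (-0.20)² + 0.09² + 0.01² + 0.09² = 1.4094
Proportion of variance = 1.4094 / 8 = 0.1762.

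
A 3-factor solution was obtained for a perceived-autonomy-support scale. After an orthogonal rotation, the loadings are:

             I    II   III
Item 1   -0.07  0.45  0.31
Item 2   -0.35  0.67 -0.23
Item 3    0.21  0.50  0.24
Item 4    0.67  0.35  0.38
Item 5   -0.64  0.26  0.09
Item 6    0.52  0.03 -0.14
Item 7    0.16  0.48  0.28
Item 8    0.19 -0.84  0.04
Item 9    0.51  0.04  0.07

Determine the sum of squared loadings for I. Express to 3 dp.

SS loadings for I = (-0.07)² + (-0.35)² + 0.21² + 0.67² + (-0.64)² + 0.52² + 0.16² + 0.19² + 0.51² = 0.0049 + 0.1225 + 0.0441 + 0.4489 + 0.4096 + 0.2704 + 0.0256 + 0.0361 + 0.2601 = 1.6222

1.622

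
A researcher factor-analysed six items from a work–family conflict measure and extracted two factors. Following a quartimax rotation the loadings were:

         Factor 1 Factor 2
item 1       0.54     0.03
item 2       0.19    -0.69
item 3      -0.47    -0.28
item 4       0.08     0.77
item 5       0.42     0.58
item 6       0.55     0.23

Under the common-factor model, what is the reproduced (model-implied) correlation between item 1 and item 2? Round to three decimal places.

r̂ = Σ λ_i·λ_j across factors = (0.54)(0.19) + (0.03)(-0.69)
  = +0.1026 -0.0207 = 0.0819

0.082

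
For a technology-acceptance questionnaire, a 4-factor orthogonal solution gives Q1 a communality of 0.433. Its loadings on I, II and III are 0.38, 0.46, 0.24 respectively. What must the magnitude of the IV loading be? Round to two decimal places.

0.14

Under orthogonal rotation h² = Σλ², so λ_IV² = h² − (0.4136) = 0.433 − 0.4136 = 0.0194.
|λ| = √0.0194 = 0.1393.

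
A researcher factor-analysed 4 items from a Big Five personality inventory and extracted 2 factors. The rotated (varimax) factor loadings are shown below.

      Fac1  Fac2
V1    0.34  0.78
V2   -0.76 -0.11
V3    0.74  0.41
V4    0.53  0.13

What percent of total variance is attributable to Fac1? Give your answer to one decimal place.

38.0%

SS loadings for Fac1 = 0.34² + (-0.76)² + 0.74² + 0.53² = 1.5217
With 4 standardized items, total variance = 4. Proportion = 1.5217/4 = 0.3804 → 38.04%.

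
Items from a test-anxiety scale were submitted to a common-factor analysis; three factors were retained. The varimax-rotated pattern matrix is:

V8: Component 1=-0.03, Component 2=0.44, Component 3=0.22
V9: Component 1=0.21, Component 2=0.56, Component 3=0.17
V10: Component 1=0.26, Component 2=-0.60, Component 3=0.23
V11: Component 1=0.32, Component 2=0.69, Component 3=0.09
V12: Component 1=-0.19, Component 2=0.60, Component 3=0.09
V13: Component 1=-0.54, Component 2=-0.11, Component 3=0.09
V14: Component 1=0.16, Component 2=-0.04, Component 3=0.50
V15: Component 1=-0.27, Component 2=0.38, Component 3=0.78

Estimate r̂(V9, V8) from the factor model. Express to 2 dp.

0.28

r̂ = Σ λ_i·λ_j across factors = (0.21)(-0.03) + (0.56)(0.44) + (0.17)(0.22)
  = -0.0063 +0.2464 +0.0374 = 0.2775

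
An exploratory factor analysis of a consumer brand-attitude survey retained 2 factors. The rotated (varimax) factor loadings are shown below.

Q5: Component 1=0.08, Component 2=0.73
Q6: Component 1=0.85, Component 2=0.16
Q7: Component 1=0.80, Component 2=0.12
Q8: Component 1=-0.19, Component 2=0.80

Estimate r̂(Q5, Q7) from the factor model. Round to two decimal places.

0.15

r̂ = Σ λ_i·λ_j across factors = (0.08)(0.80) + (0.73)(0.12)
  = +0.0640 +0.0876 = 0.1516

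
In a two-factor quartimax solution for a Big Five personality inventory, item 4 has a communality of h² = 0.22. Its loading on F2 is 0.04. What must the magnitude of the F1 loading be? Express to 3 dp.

0.467

Under orthogonal rotation h² = Σλ², so λ_F1² = h² − (0.0016) = 0.22 − 0.0016 = 0.2184.
|λ| = √0.2184 = 0.4673.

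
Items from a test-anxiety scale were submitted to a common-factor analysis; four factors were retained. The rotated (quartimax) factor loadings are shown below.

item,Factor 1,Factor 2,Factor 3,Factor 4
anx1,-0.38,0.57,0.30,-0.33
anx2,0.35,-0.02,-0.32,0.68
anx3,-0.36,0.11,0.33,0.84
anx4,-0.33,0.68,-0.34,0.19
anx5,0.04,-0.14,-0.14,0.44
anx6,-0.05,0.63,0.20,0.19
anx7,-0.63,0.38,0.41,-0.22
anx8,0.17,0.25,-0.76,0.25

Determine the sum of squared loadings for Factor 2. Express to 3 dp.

1.423

SS loadings for Factor 2 = 0.57² + (-0.02)² + 0.11² + 0.68² + (-0.14)² + 0.63² + 0.38² + 0.25² = 0.3249 + 0.0004 + 0.0121 + 0.4624 + 0.0196 + 0.3969 + 0.1444 + 0.0625 = 1.4232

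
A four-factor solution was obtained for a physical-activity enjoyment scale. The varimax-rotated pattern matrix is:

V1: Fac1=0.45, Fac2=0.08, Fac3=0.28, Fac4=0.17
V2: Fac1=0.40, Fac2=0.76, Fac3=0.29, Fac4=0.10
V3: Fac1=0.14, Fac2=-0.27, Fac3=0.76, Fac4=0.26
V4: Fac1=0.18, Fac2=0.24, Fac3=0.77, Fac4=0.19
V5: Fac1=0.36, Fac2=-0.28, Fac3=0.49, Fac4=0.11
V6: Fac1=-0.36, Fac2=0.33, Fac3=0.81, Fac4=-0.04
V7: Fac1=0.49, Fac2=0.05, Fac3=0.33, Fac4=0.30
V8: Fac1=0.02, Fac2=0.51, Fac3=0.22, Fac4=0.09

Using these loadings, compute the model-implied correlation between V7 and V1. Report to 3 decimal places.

r̂ = Σ λ_i·λ_j across factors = (0.49)(0.45) + (0.05)(0.08) + (0.33)(0.28) + (0.30)(0.17)
  = +0.2205 +0.0040 +0.0924 +0.0510 = 0.3679

0.368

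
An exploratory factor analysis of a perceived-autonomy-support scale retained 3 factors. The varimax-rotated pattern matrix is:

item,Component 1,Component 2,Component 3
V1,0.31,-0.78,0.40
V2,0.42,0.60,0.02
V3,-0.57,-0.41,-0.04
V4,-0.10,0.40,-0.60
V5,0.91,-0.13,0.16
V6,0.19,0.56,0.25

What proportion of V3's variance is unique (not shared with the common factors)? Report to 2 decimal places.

h² = (-0.57)² + (-0.41)² + (-0.04)² = 0.3249 + 0.1681 + 0.0016 = 0.4946
Uniqueness u² = 1 − h² = 1 − 0.4946 = 0.5054

0.51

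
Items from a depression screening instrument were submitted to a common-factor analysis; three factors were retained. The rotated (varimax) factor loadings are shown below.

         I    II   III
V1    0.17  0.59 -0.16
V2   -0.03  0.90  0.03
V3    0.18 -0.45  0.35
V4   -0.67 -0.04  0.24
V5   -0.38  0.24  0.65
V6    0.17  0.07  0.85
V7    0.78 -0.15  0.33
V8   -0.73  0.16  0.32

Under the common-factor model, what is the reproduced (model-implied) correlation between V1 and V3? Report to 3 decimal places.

-0.291

r̂ = Σ λ_i·λ_j across factors = (0.17)(0.18) + (0.59)(-0.45) + (-0.16)(0.35)
  = +0.0306 -0.2655 -0.0560 = -0.2909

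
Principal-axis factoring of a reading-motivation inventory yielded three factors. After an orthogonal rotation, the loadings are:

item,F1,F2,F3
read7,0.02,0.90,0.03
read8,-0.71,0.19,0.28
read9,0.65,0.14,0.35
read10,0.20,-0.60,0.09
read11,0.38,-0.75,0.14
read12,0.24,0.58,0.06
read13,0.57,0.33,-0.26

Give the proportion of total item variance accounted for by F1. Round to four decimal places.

0.2134

SS loadings for F1 = 0.02² + (-0.71)² + 0.65² + 0.20² + 0.38² + 0.24² + 0.57² = 1.4939
Proportion of variance = 1.4939 / 7 = 0.2134.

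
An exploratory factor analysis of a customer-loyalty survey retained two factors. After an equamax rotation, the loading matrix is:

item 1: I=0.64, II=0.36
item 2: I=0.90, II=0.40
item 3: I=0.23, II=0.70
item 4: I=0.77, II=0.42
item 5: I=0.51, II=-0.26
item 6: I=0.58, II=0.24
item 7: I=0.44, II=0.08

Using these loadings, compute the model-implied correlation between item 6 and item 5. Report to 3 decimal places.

r̂ = Σ λ_i·λ_j across factors = (0.58)(0.51) + (0.24)(-0.26)
  = +0.2958 -0.0624 = 0.2334

0.233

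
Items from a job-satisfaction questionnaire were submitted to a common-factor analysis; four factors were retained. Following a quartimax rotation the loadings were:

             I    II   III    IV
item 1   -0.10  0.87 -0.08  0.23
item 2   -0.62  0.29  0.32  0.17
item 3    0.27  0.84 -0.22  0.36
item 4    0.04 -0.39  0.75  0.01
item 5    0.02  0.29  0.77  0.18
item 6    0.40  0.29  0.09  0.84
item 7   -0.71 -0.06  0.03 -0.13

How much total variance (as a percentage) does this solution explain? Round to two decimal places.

75.60%

SS loadings by factor: 1.1334, 1.8705, 1.3216, 0.9664; total = 5.2919.
Total variance with 7 standardized items is 7, so the solution explains 5.2919/7 = 0.7560 = 75.60%.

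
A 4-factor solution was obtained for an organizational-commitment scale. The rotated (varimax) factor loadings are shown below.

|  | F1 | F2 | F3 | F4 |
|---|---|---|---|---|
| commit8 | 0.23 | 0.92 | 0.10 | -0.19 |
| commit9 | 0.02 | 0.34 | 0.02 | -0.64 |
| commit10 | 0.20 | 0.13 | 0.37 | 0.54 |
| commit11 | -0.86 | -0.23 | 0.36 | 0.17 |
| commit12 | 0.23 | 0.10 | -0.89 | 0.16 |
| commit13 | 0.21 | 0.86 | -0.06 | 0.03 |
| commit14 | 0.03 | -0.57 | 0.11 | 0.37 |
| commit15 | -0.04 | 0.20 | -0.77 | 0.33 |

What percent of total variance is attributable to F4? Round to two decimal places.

12.98%

SS loadings for F4 = (-0.19)² + (-0.64)² + 0.54² + 0.17² + 0.16² + 0.03² + 0.37² + 0.33² = 1.0385
With 8 standardized items, total variance = 8. Proportion = 1.0385/8 = 0.1298 → 12.98%.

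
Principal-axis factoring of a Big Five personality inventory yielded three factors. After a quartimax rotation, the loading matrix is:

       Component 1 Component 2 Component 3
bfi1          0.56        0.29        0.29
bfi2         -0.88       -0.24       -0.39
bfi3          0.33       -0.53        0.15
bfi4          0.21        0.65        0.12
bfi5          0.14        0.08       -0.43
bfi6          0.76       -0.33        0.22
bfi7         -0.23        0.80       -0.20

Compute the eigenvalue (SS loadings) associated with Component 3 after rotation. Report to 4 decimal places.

0.5464

SS loadings for Component 3 = 0.29² + (-0.39)² + 0.15² + 0.12² + (-0.43)² + 0.22² + (-0.20)² = 0.0841 + 0.1521 + 0.0225 + 0.0144 + 0.1849 + 0.0484 + 0.0400 = 0.5464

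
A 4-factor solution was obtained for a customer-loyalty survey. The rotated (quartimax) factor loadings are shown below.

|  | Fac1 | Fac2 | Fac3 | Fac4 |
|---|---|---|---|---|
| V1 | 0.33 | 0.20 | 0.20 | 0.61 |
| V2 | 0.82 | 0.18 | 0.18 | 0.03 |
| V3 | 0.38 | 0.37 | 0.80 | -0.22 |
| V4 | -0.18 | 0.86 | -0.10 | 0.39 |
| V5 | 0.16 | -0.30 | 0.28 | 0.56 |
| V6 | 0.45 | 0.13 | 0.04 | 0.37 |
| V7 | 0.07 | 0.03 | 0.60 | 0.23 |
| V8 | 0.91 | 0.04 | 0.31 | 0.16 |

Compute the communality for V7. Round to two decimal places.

h² = 0.07² + 0.03² + 0.60² + 0.23² = 0.0049 + 0.0009 + 0.3600 + 0.0529 = 0.4187

0.42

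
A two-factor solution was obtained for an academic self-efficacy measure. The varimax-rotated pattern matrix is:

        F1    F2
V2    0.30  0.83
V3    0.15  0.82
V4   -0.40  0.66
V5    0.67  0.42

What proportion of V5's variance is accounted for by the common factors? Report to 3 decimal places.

0.625

h² = 0.67² + 0.42² = 0.4489 + 0.1764 = 0.6253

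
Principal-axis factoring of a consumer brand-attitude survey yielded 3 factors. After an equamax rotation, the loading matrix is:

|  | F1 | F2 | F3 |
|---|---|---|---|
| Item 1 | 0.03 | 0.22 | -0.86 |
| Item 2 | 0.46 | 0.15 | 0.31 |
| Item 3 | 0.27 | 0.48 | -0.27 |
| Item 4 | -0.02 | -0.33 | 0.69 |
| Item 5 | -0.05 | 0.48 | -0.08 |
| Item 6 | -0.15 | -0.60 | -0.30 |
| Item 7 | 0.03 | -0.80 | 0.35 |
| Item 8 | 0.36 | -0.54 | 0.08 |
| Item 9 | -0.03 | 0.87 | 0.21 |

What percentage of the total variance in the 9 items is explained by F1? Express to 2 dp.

SS loadings for F1 = 0.03² + 0.46² + 0.27² + (-0.02)² + (-0.05)² + (-0.15)² + 0.03² + 0.36² + (-0.03)² = 0.4422
With 9 standardized items, total variance = 9. Proportion = 0.4422/9 = 0.0491 → 4.91%.

4.91%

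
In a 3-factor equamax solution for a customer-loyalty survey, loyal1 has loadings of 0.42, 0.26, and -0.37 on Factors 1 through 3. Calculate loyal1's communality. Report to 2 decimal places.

0.38

h² = 0.42² + 0.26² + (-0.37)² = 0.1764 + 0.0676 + 0.1369 = 0.3809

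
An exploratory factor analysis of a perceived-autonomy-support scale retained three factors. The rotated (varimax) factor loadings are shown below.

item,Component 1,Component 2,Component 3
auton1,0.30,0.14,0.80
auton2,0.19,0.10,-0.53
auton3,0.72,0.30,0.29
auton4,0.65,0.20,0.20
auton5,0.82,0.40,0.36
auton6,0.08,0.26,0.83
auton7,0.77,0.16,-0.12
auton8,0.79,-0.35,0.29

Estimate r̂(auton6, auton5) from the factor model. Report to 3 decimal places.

0.468

r̂ = Σ λ_i·λ_j across factors = (0.08)(0.82) + (0.26)(0.40) + (0.83)(0.36)
  = +0.0656 +0.1040 +0.2988 = 0.4684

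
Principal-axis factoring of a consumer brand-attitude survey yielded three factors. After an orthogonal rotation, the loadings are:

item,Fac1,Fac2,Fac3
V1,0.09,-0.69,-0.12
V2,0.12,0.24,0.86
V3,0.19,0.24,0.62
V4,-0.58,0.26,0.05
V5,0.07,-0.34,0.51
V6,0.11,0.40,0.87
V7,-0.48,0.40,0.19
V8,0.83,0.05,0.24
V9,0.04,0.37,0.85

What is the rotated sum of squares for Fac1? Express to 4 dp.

1.3329

SS loadings for Fac1 = 0.09² + 0.12² + 0.19² + (-0.58)² + 0.07² + 0.11² + (-0.48)² + 0.83² + 0.04² = 0.0081 + 0.0144 + 0.0361 + 0.3364 + 0.0049 + 0.0121 + 0.2304 + 0.6889 + 0.0016 = 1.3329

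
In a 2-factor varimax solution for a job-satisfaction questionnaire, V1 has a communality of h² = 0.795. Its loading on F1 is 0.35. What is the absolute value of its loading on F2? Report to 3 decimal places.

0.820

Under orthogonal rotation h² = Σλ², so λ_F2² = h² − (0.1225) = 0.795 − 0.1225 = 0.6725.
|λ| = √0.6725 = 0.8201.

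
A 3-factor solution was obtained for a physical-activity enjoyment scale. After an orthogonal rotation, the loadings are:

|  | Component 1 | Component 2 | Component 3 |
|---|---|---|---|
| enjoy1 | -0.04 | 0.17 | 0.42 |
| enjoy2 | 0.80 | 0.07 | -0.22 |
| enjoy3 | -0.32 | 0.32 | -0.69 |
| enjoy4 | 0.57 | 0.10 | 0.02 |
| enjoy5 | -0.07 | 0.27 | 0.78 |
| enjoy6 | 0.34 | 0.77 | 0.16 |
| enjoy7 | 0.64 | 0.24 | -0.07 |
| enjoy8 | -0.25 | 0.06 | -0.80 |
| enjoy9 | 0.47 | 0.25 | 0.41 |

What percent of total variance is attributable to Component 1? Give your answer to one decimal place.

SS loadings for Component 1 = (-0.04)² + 0.80² + (-0.32)² + 0.57² + (-0.07)² + 0.34² + 0.64² + (-0.25)² + 0.47² = 1.8824
With 9 standardized items, total variance = 9. Proportion = 1.8824/9 = 0.2092 → 20.92%.

20.9%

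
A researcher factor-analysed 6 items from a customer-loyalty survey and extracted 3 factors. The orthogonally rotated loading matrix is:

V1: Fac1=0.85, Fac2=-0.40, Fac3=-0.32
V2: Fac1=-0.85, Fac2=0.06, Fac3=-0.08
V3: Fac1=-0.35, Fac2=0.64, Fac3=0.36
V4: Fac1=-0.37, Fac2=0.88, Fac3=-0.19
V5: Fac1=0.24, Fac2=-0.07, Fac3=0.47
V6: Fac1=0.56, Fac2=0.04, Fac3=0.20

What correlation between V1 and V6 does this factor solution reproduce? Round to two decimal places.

r̂ = Σ λ_i·λ_j across factors = (0.85)(0.56) + (-0.40)(0.04) + (-0.32)(0.20)
  = +0.4760 -0.0160 -0.0640 = 0.3960

0.40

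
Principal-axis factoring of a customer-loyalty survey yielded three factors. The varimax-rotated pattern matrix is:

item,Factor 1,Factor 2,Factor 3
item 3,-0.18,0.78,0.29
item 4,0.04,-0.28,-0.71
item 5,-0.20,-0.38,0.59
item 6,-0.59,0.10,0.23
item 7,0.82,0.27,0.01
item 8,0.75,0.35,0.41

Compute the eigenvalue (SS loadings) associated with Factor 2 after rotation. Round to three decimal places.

1.037

SS loadings for Factor 2 = 0.78² + (-0.28)² + (-0.38)² + 0.10² + 0.27² + 0.35² = 0.6084 + 0.0784 + 0.1444 + 0.0100 + 0.0729 + 0.1225 = 1.0366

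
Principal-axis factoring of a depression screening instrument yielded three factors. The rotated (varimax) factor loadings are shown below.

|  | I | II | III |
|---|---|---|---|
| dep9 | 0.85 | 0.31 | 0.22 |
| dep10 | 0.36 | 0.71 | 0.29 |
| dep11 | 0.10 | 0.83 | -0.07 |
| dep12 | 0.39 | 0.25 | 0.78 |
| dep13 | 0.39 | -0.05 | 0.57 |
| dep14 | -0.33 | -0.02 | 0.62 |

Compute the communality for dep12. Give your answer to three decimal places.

h² = 0.39² + 0.25² + 0.78² = 0.1521 + 0.0625 + 0.6084 = 0.8230

0.823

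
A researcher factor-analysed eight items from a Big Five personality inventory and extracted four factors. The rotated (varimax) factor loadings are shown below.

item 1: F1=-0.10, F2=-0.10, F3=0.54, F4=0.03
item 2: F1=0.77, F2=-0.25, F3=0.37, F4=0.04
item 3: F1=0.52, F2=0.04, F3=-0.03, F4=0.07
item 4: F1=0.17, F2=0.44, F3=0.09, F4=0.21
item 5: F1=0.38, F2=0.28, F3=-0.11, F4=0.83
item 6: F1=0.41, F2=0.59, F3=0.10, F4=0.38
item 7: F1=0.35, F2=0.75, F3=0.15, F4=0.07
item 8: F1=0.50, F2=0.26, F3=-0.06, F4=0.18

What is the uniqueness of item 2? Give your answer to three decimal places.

h² = 0.77² + (-0.25)² + 0.37² + 0.04² = 0.5929 + 0.0625 + 0.1369 + 0.0016 = 0.7939
Uniqueness u² = 1 − h² = 1 − 0.7939 = 0.2061

0.206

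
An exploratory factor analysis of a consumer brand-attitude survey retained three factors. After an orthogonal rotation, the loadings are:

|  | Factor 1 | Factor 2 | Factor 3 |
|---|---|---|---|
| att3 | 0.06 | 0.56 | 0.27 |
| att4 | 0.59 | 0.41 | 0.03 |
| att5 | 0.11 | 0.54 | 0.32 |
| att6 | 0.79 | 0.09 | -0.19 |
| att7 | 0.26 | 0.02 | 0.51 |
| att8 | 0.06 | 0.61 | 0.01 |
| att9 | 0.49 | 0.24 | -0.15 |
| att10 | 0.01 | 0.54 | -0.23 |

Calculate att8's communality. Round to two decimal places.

h² = 0.06² + 0.61² + 0.01² = 0.0036 + 0.3721 + 0.0001 = 0.3758

0.38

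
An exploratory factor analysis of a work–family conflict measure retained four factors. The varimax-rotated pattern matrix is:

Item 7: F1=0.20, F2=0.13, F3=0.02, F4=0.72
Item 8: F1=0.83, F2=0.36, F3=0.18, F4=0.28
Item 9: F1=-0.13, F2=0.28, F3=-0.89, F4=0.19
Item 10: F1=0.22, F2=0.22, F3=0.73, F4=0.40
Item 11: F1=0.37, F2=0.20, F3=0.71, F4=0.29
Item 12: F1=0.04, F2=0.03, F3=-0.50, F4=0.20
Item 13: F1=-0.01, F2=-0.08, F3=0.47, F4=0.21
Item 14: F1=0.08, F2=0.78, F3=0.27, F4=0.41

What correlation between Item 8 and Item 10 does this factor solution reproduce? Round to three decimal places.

r̂ = Σ λ_i·λ_j across factors = (0.83)(0.22) + (0.36)(0.22) + (0.18)(0.73) + (0.28)(0.40)
  = +0.1826 +0.0792 +0.1314 +0.1120 = 0.5052

0.505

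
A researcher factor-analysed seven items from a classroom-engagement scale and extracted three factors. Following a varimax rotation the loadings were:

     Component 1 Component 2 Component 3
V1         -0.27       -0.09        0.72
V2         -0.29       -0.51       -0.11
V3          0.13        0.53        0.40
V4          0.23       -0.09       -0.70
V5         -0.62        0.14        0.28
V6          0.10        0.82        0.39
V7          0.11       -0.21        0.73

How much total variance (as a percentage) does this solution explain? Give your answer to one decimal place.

SS loadings by factor: 0.6333, 1.2933, 1.9439; total = 3.8705.
Total variance with 7 standardized items is 7, so the solution explains 3.8705/7 = 0.5529 = 55.29%.

55.3%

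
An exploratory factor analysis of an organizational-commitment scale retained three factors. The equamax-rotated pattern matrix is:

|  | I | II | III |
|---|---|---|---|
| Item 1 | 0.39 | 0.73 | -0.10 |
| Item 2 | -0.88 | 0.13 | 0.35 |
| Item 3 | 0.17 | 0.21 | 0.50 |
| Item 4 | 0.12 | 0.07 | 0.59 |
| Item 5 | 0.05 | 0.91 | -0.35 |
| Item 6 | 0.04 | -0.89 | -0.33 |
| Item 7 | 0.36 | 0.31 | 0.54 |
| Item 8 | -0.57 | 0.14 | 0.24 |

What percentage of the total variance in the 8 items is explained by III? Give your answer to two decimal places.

16.39%

SS loadings for III = (-0.10)² + 0.35² + 0.50² + 0.59² + (-0.35)² + (-0.33)² + 0.54² + 0.24² = 1.3112
With 8 standardized items, total variance = 8. Proportion = 1.3112/8 = 0.1639 → 16.39%.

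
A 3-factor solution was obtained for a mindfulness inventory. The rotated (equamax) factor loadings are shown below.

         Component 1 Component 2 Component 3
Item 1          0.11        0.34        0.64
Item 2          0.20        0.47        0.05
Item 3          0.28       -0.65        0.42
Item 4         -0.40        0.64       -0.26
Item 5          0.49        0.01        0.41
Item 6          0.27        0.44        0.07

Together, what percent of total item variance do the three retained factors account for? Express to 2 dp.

Communalities: 0.5373, 0.2634, 0.6773, 0.6372, 0.4083, 0.2714; Σh² = 2.7949.
Total variance with 6 standardized items is 6, so the solution explains 2.7949/6 = 0.4658 = 46.58%.

46.58%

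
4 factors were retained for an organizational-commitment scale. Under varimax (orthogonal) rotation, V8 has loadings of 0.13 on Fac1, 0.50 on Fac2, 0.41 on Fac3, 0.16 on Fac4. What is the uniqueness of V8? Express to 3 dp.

0.539

h² = 0.13² + 0.50² + 0.41² + 0.16² = 0.0169 + 0.2500 + 0.1681 + 0.0256 = 0.4606
Uniqueness u² = 1 − h² = 1 − 0.4606 = 0.5394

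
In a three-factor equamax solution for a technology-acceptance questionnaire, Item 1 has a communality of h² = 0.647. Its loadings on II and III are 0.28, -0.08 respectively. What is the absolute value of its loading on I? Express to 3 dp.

0.750

Under orthogonal rotation h² = Σλ², so λ_I² = h² − (0.0848) = 0.647 − 0.0848 = 0.5622.
|λ| = √0.5622 = 0.7498.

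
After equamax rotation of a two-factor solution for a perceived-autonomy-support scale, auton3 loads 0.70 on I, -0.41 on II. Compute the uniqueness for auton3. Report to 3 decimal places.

h² = 0.70² + (-0.41)² = 0.4900 + 0.1681 = 0.6581
Uniqueness u² = 1 − h² = 1 − 0.6581 = 0.3419

0.342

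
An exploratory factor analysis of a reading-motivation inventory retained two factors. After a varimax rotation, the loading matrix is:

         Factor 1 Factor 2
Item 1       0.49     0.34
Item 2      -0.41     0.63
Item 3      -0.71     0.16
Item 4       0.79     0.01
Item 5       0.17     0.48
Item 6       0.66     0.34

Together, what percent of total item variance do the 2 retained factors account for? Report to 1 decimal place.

Communalities: 0.3557, 0.5650, 0.5297, 0.6242, 0.2593, 0.5512; Σh² = 2.8851.
Total variance with 6 standardized items is 6, so the solution explains 2.8851/6 = 0.4808 = 48.09%.

48.1%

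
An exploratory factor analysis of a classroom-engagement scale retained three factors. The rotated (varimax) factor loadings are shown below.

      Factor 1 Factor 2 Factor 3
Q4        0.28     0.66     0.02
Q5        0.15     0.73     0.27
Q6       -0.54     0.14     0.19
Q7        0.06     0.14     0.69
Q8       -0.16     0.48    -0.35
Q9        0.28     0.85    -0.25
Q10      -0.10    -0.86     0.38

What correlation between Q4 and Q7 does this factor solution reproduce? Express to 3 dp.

0.123

r̂ = Σ λ_i·λ_j across factors = (0.28)(0.06) + (0.66)(0.14) + (0.02)(0.69)
  = +0.0168 +0.0924 +0.0138 = 0.1230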